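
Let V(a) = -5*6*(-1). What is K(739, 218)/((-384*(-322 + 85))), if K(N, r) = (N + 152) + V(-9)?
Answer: 307/30336 ≈ 0.010120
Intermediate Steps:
V(a) = 30 (V(a) = -30*(-1) = 30)
K(N, r) = 182 + N (K(N, r) = (N + 152) + 30 = (152 + N) + 30 = 182 + N)
K(739, 218)/((-384*(-322 + 85))) = (182 + 739)/((-384*(-322 + 85))) = 921/((-384*(-237))) = 921/91008 = 921*(1/91008) = 307/30336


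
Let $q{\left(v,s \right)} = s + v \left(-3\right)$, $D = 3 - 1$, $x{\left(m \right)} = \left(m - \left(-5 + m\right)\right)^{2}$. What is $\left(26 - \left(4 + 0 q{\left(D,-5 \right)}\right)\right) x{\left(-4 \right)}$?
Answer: $550$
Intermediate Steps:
$x{\left(m \right)} = 25$ ($x{\left(m \right)} = 5^{2} = 25$)
$D = 2$ ($D = 3 - 1 = 2$)
$q{\left(v,s \right)} = s - 3 v$
$\left(26 - \left(4 + 0 q{\left(D,-5 \right)}\right)\right) x{\left(-4 \right)} = \left(26 - \left(4 + 0 \left(-5 - 6\right)\right)\right) 25 = \left(26 + \left(-4 + 0 \left(-11\right)\right)\right) 25 = \left(26 + \left(-4 + 0\right)\right) 25 = \left(26 - 4\right) 25 = 22 \cdot 25 = 550$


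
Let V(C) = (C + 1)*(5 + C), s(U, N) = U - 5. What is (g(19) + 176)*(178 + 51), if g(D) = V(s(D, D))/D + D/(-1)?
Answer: 39388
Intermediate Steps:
s(U, N) = -5 + U
V(C) = (1 + C)*(5 + C)
g(D) = -D + (-25 + (-5 + D)² + 6*D)/D (g(D) = (5 + (-5 + D)² + 6*(-5 + D))/D + D/(-1) = (5 + (-5 + D)² + (-30 + 6*D))/D + D*(-1) = (-25 + (-5 + D)² + 6*D)/D - D = -D + (-25 + (-5 + D)² + 6*D)/D)
(g(19) + 176)*(178 + 51) = (-4 + 176)*(178 + 51) = 172*229 = 39388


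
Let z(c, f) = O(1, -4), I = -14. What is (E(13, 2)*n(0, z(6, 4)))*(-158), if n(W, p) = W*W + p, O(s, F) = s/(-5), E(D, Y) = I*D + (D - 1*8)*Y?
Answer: -27176/5 ≈ -5435.2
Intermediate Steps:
E(D, Y) = -14*D + Y*(-8 + D) (E(D, Y) = -14*D + (D - 1*8)*Y = -14*D + (D - 8)*Y = -14*D + (-8 + D)*Y = -14*D + Y*(-8 + D))
O(s, F) = -s/5 (O(s, F) = s*(-⅕) = -s/5)
z(c, f) = -⅕ (z(c, f) = -⅕*1 = -⅕)
n(W, p) = p + W² (n(W, p) = W² + p = p + W²)
(E(13, 2)*n(0, z(6, 4)))*(-158) = ((-14*13 - 8*2 + 13*2)*(-⅕ + 0²))*(-158) = ((-182 - 16 + 26)*(-⅕ + 0))*(-158) = -172*(-⅕)*(-158) = (172/5)*(-158) = -27176/5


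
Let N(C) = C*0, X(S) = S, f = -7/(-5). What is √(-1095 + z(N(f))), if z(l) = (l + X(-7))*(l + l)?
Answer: I*√1095 ≈ 33.091*I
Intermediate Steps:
f = 7/5 (f = -7*(-⅕) = 7/5 ≈ 1.4000)
N(C) = 0
z(l) = 2*l*(-7 + l) (z(l) = (l - 7)*(l + l) = (-7 + l)*(2*l) = 2*l*(-7 + l))
√(-1095 + z(N(f))) = √(-1095 + 2*0*(-7 + 0)) = √(-1095 + 2*0*(-7)) = √(-1095 + 0) = √(-1095) = I*√1095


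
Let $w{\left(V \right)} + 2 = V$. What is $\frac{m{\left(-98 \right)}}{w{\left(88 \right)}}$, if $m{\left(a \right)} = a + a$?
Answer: $- \frac{98}{43} \approx -2.2791$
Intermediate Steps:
$m{\left(a \right)} = 2 a$
$w{\left(V \right)} = -2 + V$
$\frac{m{\left(-98 \right)}}{w{\left(88 \right)}} = \frac{2 \left(-98\right)}{-2 + 88} = - \frac{196}{86} = \left(-196\right) \frac{1}{86} = - \frac{98}{43}$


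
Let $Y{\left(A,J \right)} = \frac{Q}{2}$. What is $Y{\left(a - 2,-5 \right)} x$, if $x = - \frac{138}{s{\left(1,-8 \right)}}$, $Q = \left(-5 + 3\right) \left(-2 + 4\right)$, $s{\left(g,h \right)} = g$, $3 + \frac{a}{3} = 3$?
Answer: $276$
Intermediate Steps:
$a = 0$ ($a = -9 + 3 \cdot 3 = -9 + 9 = 0$)
$Q = -4$ ($Q = \left(-2\right) 2 = -4$)
$x = -138$ ($x = - \frac{138}{1} = \left(-138\right) 1 = -138$)
$Y{\left(A,J \right)} = -2$ ($Y{\left(A,J \right)} = - \frac{4}{2} = \left(-4\right) \frac{1}{2} = -2$)
$Y{\left(a - 2,-5 \right)} x = \left(-2\right) \left(-138\right) = 276$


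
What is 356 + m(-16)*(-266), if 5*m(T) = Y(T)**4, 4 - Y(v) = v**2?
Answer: -1072713630476/5 ≈ -2.1454e+11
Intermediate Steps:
Y(v) = 4 - v**2
m(T) = (4 - T**2)**4/5
356 + m(-16)*(-266) = 356 + ((-4 + (-16)**2)**4/5)*(-266) = 356 + ((-4 + 256)**4/5)*(-266) = 356 + ((1/5)*252**4)*(-266) = 356 + ((1/5)*4032758016)*(-266) = 356 + (4032758016/5)*(-266) = 356 - 1072713632256/5 = -1072713630476/5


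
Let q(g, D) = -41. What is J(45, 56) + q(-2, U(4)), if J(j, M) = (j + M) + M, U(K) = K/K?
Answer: 116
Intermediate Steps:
U(K) = 1
J(j, M) = j + 2*M (J(j, M) = (M + j) + M = j + 2*M)
J(45, 56) + q(-2, U(4)) = (45 + 2*56) - 41 = (45 + 112) - 41 = 157 - 41 = 116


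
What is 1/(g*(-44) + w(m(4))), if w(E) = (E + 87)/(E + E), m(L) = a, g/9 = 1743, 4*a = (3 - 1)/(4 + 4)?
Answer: -2/1379063 ≈ -1.4503e-6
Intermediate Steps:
a = 1/16 (a = ((3 - 1)/(4 + 4))/4 = (2/8)/4 = (2*(⅛))/4 = (¼)*(¼) = 1/16 ≈ 0.062500)
g = 15687 (g = 9*1743 = 15687)
m(L) = 1/16
w(E) = (87 + E)/(2*E) (w(E) = (87 + E)/((2*E)) = (87 + E)*(1/(2*E)) = (87 + E)/(2*E))
1/(g*(-44) + w(m(4))) = 1/(15687*(-44) + (87 + 1/16)/(2*(1/16))) = 1/(-690228 + (½)*16*(1393/16)) = 1/(-690228 + 1393/2) = 1/(-1379063/2) = -2/1379063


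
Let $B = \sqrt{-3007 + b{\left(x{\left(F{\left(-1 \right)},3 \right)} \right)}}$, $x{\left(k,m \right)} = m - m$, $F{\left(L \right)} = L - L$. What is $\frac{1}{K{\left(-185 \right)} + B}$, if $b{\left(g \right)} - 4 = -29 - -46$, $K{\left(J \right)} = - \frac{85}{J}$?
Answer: $\frac{629}{4088123} - \frac{1369 i \sqrt{2986}}{4088123} \approx 0.00015386 - 0.018299 i$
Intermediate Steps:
$F{\left(L \right)} = 0$
$x{\left(k,m \right)} = 0$
$b{\left(g \right)} = 21$ ($b{\left(g \right)} = 4 - -17 = 4 + \left(-29 + 46\right) = 4 + 17 = 21$)
$B = i \sqrt{2986}$ ($B = \sqrt{-3007 + 21} = \sqrt{-2986} = i \sqrt{2986} \approx 54.644 i$)
$\frac{1}{K{\left(-185 \right)} + B} = \frac{1}{- \frac{85}{-185} + i \sqrt{2986}} = \frac{1}{\left(-85\right) \left(- \frac{1}{185}\right) + i \sqrt{2986}} = \frac{1}{\frac{17}{37} + i \sqrt{2986}}$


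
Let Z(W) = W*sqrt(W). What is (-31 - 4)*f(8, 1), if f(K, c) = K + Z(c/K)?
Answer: -280 - 35*sqrt(2)/32 ≈ -281.55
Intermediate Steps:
Z(W) = W**(3/2)
f(K, c) = K + (c/K)**(3/2)
(-31 - 4)*f(8, 1) = (-31 - 4)*(8 + (1/8)**(3/2)) = -35*(8 + (1*(1/8))**(3/2)) = -35*(8 + (1/8)**(3/2)) = -35*(8 + sqrt(2)/32) = -280 - 35*sqrt(2)/32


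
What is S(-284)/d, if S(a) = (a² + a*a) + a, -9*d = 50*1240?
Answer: -362313/15500 ≈ -23.375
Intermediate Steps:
d = -62000/9 (d = -50*1240/9 = -⅑*62000 = -62000/9 ≈ -6888.9)
S(a) = a + 2*a² (S(a) = (a² + a²) + a = 2*a² + a = a + 2*a²)
S(-284)/d = (-284*(1 + 2*(-284)))/(-62000/9) = -284*(1 - 568)*(-9/62000) = -284*(-567)*(-9/62000) = 161028*(-9/62000) = -362313/15500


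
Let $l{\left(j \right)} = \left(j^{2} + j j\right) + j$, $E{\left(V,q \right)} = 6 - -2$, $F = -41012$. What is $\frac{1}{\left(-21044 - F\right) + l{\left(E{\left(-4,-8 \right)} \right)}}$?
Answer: $\frac{1}{20104} \approx 4.9741 \cdot 10^{-5}$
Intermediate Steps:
$E{\left(V,q \right)} = 8$ ($E{\left(V,q \right)} = 6 + 2 = 8$)
$l{\left(j \right)} = j + 2 j^{2}$ ($l{\left(j \right)} = \left(j^{2} + j^{2}\right) + j = 2 j^{2} + j = j + 2 j^{2}$)
$\frac{1}{\left(-21044 - F\right) + l{\left(E{\left(-4,-8 \right)} \right)}} = \frac{1}{\left(-21044 - -41012\right) + 8 \left(1 + 2 \cdot 8\right)} = \frac{1}{\left(-21044 + 41012\right) + 8 \left(1 + 16\right)} = \frac{1}{19968 + 8 \cdot 17} = \frac{1}{19968 + 136} = \frac{1}{20104}$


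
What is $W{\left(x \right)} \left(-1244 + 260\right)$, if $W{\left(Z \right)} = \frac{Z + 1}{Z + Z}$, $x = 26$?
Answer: $- \frac{6642}{13} \approx -510.92$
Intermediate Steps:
$W{\left(Z \right)} = \frac{1 + Z}{2 Z}$
$W{\left(x \right)} \left(-1244 + 260\right) = \frac{1 + 26}{2 \cdot 26} \left(-1244 + 260\right) = \frac{1}{2} \cdot \frac{1}{26} \cdot 27 \left(-984\right) = \frac{27}{52} \left(-984\right) = - \frac{6642}{13}$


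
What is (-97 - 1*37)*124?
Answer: -16616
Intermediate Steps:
(-97 - 1*37)*124 = (-97 - 37)*124 = -134*124 = -16616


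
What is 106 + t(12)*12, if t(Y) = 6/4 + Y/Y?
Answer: 136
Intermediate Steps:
t(Y) = 5/2 (t(Y) = 6*(¼) + 1 = 3/2 + 1 = 5/2)
106 + t(12)*12 = 106 + (5/2)*12 = 106 + 30 = 136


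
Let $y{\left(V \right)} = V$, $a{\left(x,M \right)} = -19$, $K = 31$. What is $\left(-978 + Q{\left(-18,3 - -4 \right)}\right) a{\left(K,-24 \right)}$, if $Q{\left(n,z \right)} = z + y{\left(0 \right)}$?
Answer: $18449$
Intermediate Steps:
$Q{\left(n,z \right)} = z$ ($Q{\left(n,z \right)} = z + 0 = z$)
$\left(-978 + Q{\left(-18,3 - -4 \right)}\right) a{\left(K,-24 \right)} = \left(-978 + \left(3 - -4\right)\right) \left(-19\right) = \left(-978 + \left(3 + 4\right)\right) \left(-19\right) = \left(-978 + 7\right) \left(-19\right) = \left(-971\right) \left(-19\right) = 18449$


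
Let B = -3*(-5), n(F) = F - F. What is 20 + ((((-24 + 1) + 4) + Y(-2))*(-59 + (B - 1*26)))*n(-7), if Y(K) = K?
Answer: 20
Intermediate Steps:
n(F) = 0
B = 15
20 + ((((-24 + 1) + 4) + Y(-2))*(-59 + (B - 1*26)))*n(-7) = 20 + ((((-24 + 1) + 4) - 2)*(-59 + (15 - 1*26)))*0 = 20 + (((-23 + 4) - 2)*(-59 + (15 - 26)))*0 = 20 + ((-19 - 2)*(-59 - 11))*0 = 20 - 21*(-70)*0 = 20 + 1470*0 = 20 + 0 = 20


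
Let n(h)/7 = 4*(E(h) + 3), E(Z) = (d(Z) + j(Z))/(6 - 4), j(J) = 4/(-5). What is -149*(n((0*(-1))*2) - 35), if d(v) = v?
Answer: -28161/5 ≈ -5632.2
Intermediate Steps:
j(J) = -⅘ (j(J) = 4*(-⅕) = -⅘)
E(Z) = -⅖ + Z/2 (E(Z) = (Z - ⅘)/(6 - 4) = (-⅘ + Z)/2 = (-⅘ + Z)*(½) = -⅖ + Z/2)
n(h) = 364/5 + 14*h (n(h) = 7*(4*((-⅖ + h/2) + 3)) = 7*(4*(13/5 + h/2)) = 7*(52/5 + 2*h) = 364/5 + 14*h)
-149*(n((0*(-1))*2) - 35) = -149*((364/5 + 14*((0*(-1))*2)) - 35) = -149*((364/5 + 14*(0*2)) - 35) = -149*((364/5 + 14*0) - 35) = -149*((364/5 + 0) - 35) = -149*(364/5 - 35) = -149*189/5 = -28161/5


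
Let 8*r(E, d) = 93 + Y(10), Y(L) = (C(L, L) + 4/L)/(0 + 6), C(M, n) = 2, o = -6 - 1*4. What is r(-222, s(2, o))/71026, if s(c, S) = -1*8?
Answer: 467/2841040 ≈ 0.00016438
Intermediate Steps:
o = -10 (o = -6 - 4 = -10)
Y(L) = 1/3 + 2/(3*L) (Y(L) = (2 + 4/L)/(0 + 6) = (2 + 4/L)/6 = (2 + 4/L)*(1/6) = 1/3 + 2/(3*L))
s(c, S) = -8
r(E, d) = 467/40 (r(E, d) = (93 + (1/3)*(2 + 10)/10)/8 = (93 + (1/3)*(1/10)*12)/8 = (93 + 2/5)/8 = (1/8)*(467/5) = 467/40)
r(-222, s(2, o))/71026 = (467/40)/71026 = (467/40)*(1/71026) = 467/2841040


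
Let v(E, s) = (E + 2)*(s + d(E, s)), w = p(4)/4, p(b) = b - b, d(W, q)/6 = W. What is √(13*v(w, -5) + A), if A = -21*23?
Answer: I*√613 ≈ 24.759*I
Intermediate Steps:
d(W, q) = 6*W
p(b) = 0
w = 0 (w = 0/4 = 0*(¼) = 0)
v(E, s) = (2 + E)*(s + 6*E) (v(E, s) = (E + 2)*(s + 6*E) = (2 + E)*(s + 6*E))
A = -483
√(13*v(w, -5) + A) = √(13*(2*(-5) + 6*0² + 12*0 + 0*(-5)) - 483) = √(13*(-10 + 6*0 + 0 + 0) - 483) = √(13*(-10 + 0 + 0 + 0) - 483) = √(13*(-10) - 483) = √(-130 - 483) = √(-613) = I*√613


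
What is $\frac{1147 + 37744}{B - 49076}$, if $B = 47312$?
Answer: $- \frac{38891}{1764} \approx -22.047$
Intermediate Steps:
$\frac{1147 + 37744}{B - 49076} = \frac{1147 + 37744}{47312 - 49076} = \frac{38891}{-1764} = 38891 \left(- \frac{1}{1764}\right) = - \frac{38891}{1764}$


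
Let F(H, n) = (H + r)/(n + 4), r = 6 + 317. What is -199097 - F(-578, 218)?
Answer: -14733093/74 ≈ -1.9910e+5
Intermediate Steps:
r = 323
F(H, n) = (323 + H)/(4 + n) (F(H, n) = (H + 323)/(n + 4) = (323 + H)/(4 + n))
-199097 - F(-578, 218) = -199097 - (323 - 578)/(4 + 218) = -199097 - (-255)/222 = -199097 - 1*(-85/74) = -199097 + 85/74 = -14733093/74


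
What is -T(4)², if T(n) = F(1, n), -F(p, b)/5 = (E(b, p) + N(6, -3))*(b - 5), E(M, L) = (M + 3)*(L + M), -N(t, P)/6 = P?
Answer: -70225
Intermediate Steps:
N(t, P) = -6*P
E(M, L) = (3 + M)*(L + M)
F(p, b) = -5*(-5 + b)*(18 + b² + 3*b + 3*p + b*p) (F(p, b) = -5*((b² + 3*p + 3*b + p*b) - 6*(-3))*(b - 5) = -5*((b² + 3*p + 3*b + b*p) + 18)*(-5 + b) = -5*((b² + 3*b + 3*p + b*p) + 18)*(-5 + b) = -5*(18 + b² + 3*b + 3*p + b*p)*(-5 + b) = -5*(-5 + b)*(18 + b² + 3*b + 3*p + b*p))
T(n) = 525 - 5*n - 5*n³ + 5*n² (T(n) = 450 - 15*n - 5*n³ + 10*n² + 75*1 - 5*1*n² + 10*n*1 = 450 - 15*n - 5*n³ + 10*n² + 75 - 5*n² + 10*n = 525 - 5*n - 5*n³ + 5*n²)
-T(4)² = -(525 - 5*4 - 5*4³ + 5*4²)² = -(525 - 20 - 5*64 + 5*16)² = -(525 - 20 - 320 + 80)² = -1*265² = -1*70225 = -70225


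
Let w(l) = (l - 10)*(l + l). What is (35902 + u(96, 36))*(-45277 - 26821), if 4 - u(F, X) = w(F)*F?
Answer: 111697538108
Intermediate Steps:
w(l) = 2*l*(-10 + l) (w(l) = (-10 + l)*(2*l) = 2*l*(-10 + l))
u(F, X) = 4 - 2*F**2*(-10 + F) (u(F, X) = 4 - 2*F*(-10 + F)*F = 4 - 2*F**2*(-10 + F))
(35902 + u(96, 36))*(-45277 - 26821) = (35902 + (4 + 2*96**2*(10 - 1*96)))*(-45277 - 26821) = (35902 + (4 + 2*9216*(10 - 96)))*(-72098) = (35902 + (4 + 2*9216*(-86)))*(-72098) = (35902 + (4 - 1585152))*(-72098) = (35902 - 1585148)*(-72098) = -1549246*(-72098) = 111697538108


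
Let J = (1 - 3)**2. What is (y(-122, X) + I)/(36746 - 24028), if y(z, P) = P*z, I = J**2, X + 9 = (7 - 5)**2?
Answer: 313/6359 ≈ 0.049222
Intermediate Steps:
J = 4 (J = (-2)**2 = 4)
X = -5 (X = -9 + (7 - 5)**2 = -9 + 2**2 = -9 + 4 = -5)
I = 16 (I = 4**2 = 16)
(y(-122, X) + I)/(36746 - 24028) = (-5*(-122) + 16)/(36746 - 24028) = (610 + 16)/12718 = 626*(1/12718) = 313/6359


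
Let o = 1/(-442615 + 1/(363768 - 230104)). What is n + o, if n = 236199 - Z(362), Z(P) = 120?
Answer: 13966832934207697/59161691359 ≈ 2.3608e+5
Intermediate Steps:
n = 236079 (n = 236199 - 1*120 = 236199 - 120 = 236079)
o = -133664/59161691359 (o = 1/(-442615 + 1/133664) = 1/(-59161691359/133664) = -133664/59161691359 ≈ -2.2593e-6)
n + o = 236079 - 133664/59161691359 = 13966832934207697/59161691359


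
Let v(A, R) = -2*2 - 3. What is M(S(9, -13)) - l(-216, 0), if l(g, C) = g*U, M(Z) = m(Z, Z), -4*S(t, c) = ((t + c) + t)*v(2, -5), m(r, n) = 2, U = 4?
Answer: 866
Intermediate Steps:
v(A, R) = -7 (v(A, R) = -4 - 3 = -7)
S(t, c) = 7*t/2 + 7*c/4 (S(t, c) = -((t + c) + t)*(-7)/4 = -((c + t) + t)*(-7)/4 = -(c + 2*t)*(-7)/4 = -(-14*t - 7*c)/4 = 7*t/2 + 7*c/4)
M(Z) = 2
l(g, C) = 4*g (l(g, C) = g*4 = 4*g)
M(S(9, -13)) - l(-216, 0) = 2 - 4*(-216) = 2 - 1*(-864) = 2 + 864 = 866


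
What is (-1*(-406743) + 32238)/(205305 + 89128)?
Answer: 438981/294433 ≈ 1.4909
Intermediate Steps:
(-1*(-406743) + 32238)/(205305 + 89128) = (406743 + 32238)/294433 = 438981*(1/294433) = 438981/294433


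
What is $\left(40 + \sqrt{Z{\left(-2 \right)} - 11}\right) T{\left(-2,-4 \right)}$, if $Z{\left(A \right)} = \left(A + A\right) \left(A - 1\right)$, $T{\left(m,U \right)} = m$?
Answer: $-82$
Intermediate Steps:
$Z{\left(A \right)} = 2 A \left(-1 + A\right)$
$\left(40 + \sqrt{Z{\left(-2 \right)} - 11}\right) T{\left(-2,-4 \right)} = \left(40 + \sqrt{2 \left(-2\right) \left(-1 - 2\right) - 11}\right) \left(-2\right) = \left(40 + \sqrt{2 \left(-2\right) \left(-3\right) - 11}\right) \left(-2\right) = \left(40 + \sqrt{12 - 11}\right) \left(-2\right) = \left(40 + \sqrt{1}\right) \left(-2\right) = \left(40 + 1\right) \left(-2\right) = 41 \left(-2\right) = -82$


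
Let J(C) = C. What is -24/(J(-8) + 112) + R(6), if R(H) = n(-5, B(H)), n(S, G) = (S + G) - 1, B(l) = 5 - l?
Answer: -94/13 ≈ -7.2308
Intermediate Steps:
n(S, G) = -1 + G + S (n(S, G) = (G + S) - 1 = -1 + G + S)
R(H) = -1 - H (R(H) = -1 + (5 - H) - 5 = -1 - H)
-24/(J(-8) + 112) + R(6) = -24/(-8 + 112) + (-1 - 1*6) = -24/104 + (-1 - 6) = (1/104)*(-24) - 7 = -3/13 - 7 = -94/13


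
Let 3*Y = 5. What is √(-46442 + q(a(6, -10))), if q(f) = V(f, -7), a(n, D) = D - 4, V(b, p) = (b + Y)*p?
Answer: I*√417201/3 ≈ 215.3*I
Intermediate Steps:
Y = 5/3 (Y = (⅓)*5 = 5/3 ≈ 1.6667)
V(b, p) = p*(5/3 + b) (V(b, p) = (b + 5/3)*p = (5/3 + b)*p = p*(5/3 + b))
a(n, D) = -4 + D
q(f) = -35/3 - 7*f (q(f) = (⅓)*(-7)*(5 + 3*f) = -35/3 - 7*f)
√(-46442 + q(a(6, -10))) = √(-46442 + (-35/3 - 7*(-4 - 10))) = √(-46442 + (-35/3 - 7*(-14))) = √(-46442 + (-35/3 + 98)) = √(-46442 + 259/3) = √(-139067/3) = I*√417201/3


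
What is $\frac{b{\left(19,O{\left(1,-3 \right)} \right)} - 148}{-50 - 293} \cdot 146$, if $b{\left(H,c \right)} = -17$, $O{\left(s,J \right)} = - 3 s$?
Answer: $\frac{24090}{343} \approx 70.233$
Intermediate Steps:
$\frac{b{\left(19,O{\left(1,-3 \right)} \right)} - 148}{-50 - 293} \cdot 146 = \frac{-17 - 148}{-50 - 293} \cdot 146 = - \frac{165}{-343} \cdot 146 = \left(-165\right) \left(- \frac{1}{343}\right) 146 = \frac{165}{343} \cdot 146 = \frac{24090}{343}$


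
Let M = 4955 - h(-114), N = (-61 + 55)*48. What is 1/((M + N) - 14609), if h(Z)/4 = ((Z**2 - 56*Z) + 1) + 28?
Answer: -1/87578 ≈ -1.1418e-5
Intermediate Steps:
N = -288 (N = -6*48 = -288)
h(Z) = 116 - 224*Z + 4*Z**2 (h(Z) = 4*(((Z**2 - 56*Z) + 1) + 28) = 4*((1 + Z**2 - 56*Z) + 28) = 4*(29 + Z**2 - 56*Z) = 116 - 224*Z + 4*Z**2)
M = -72681 (M = 4955 - (116 - 224*(-114) + 4*(-114)**2) = 4955 - (116 + 25536 + 4*12996) = 4955 - (116 + 25536 + 51984) = 4955 - 1*77636 = 4955 - 77636 = -72681)
1/((M + N) - 14609) = 1/((-72681 - 288) - 14609) = 1/(-72969 - 14609) = 1/(-87578) = -1/87578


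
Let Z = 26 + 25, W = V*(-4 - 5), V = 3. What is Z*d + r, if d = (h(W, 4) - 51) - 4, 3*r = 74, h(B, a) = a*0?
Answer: -8341/3 ≈ -2780.3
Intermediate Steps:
W = -27 (W = 3*(-4 - 5) = 3*(-9) = -27)
h(B, a) = 0
r = 74/3 (r = (⅓)*74 = 74/3 ≈ 24.667)
d = -55 (d = (0 - 51) - 4 = -51 - 4 = -55)
Z = 51
Z*d + r = 51*(-55) + 74/3 = -2805 + 74/3 = -8341/3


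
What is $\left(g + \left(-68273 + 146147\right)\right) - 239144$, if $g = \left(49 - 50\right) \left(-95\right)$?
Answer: $-161175$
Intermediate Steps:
$g = 95$ ($g = \left(-1\right) \left(-95\right) = 95$)
$\left(g + \left(-68273 + 146147\right)\right) - 239144 = \left(95 + \left(-68273 + 146147\right)\right) - 239144 = \left(95 + 77874\right) - 239144 = 77969 - 239144 = -161175$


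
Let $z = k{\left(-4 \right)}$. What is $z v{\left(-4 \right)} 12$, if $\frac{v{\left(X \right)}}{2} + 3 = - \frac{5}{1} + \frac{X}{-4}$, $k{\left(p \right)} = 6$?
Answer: $-1008$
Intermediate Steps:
$v{\left(X \right)} = -16 - \frac{X}{2}$ ($v{\left(X \right)} = -6 + 2 \left(- \frac{5}{1} + \frac{X}{-4}\right) = -6 + 2 \left(\left(-5\right) 1 + X \left(- \frac{1}{4}\right)\right) = -6 + 2 \left(-5 - \frac{X}{4}\right) = -6 - \left(10 + \frac{X}{2}\right) = -16 - \frac{X}{2}$)
$z = 6$
$z v{\left(-4 \right)} 12 = 6 \left(-16 - -2\right) 12 = 6 \left(-16 + 2\right) 12 = 6 \left(-14\right) 12 = \left(-84\right) 12 = -1008$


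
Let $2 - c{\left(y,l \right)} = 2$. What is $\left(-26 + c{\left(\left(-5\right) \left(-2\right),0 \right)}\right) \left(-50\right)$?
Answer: $1300$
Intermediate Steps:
$c{\left(y,l \right)} = 0$ ($c{\left(y,l \right)} = 2 - 2 = 0$)
$\left(-26 + c{\left(\left(-5\right) \left(-2\right),0 \right)}\right) \left(-50\right) = \left(-26 + 0\right) \left(-50\right) = \left(-26\right) \left(-50\right) = 1300$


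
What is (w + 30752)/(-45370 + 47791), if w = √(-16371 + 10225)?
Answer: 30752/2421 + I*√6146/2421 ≈ 12.702 + 0.032382*I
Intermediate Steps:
w = I*√6146 (w = √(-6146) = I*√6146 ≈ 78.396*I)
(w + 30752)/(-45370 + 47791) = (I*√6146 + 30752)/(-45370 + 47791) = (30752 + I*√6146)/2421 = (30752 + I*√6146)*(1/2421) = 30752/2421 + I*√6146/2421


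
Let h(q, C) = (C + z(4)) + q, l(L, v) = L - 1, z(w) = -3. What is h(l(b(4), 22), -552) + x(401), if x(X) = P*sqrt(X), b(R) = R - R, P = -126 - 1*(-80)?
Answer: -556 - 46*sqrt(401) ≈ -1477.1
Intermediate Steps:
P = -46 (P = -126 + 80 = -46)
b(R) = 0
l(L, v) = -1 + L
x(X) = -46*sqrt(X)
h(q, C) = -3 + C + q (h(q, C) = (C - 3) + q = (-3 + C) + q = -3 + C + q)
h(l(b(4), 22), -552) + x(401) = (-3 - 552 + (-1 + 0)) - 46*sqrt(401) = (-3 - 552 - 1) - 46*sqrt(401) = -556 - 46*sqrt(401)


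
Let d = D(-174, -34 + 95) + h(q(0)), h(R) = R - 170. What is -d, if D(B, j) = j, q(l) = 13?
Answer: 96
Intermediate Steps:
h(R) = -170 + R
d = -96 (d = (-34 + 95) + (-170 + 13) = 61 - 157 = -96)
-d = -1*(-96) = 96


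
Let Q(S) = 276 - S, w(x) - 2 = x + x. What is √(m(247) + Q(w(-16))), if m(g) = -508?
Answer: I*√202 ≈ 14.213*I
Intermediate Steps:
w(x) = 2 + 2*x (w(x) = 2 + (x + x) = 2 + 2*x)
√(m(247) + Q(w(-16))) = √(-508 + (276 - (2 + 2*(-16)))) = √(-508 + (276 - (2 - 32))) = √(-508 + (276 - 1*(-30))) = √(-508 + (276 + 30)) = √(-508 + 306) = √(-202) = I*√202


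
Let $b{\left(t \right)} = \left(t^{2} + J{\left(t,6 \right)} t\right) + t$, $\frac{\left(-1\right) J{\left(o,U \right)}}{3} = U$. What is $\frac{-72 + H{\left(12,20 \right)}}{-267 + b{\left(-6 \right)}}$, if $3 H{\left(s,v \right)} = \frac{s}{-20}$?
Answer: $\frac{361}{645} \approx 0.55969$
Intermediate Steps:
$J{\left(o,U \right)} = - 3 U$
$b{\left(t \right)} = t^{2} - 17 t$ ($b{\left(t \right)} = \left(t^{2} + \left(-3\right) 6 t\right) + t = \left(t^{2} - 18 t\right) + t = t^{2} - 17 t$)
$H{\left(s,v \right)} = - \frac{s}{60}$ ($H{\left(s,v \right)} = \frac{s \frac{1}{-20}}{3} = \frac{s \left(- \frac{1}{20}\right)}{3} = \frac{\left(- \frac{1}{20}\right) s}{3} = - \frac{s}{60}$)
$\frac{-72 + H{\left(12,20 \right)}}{-267 + b{\left(-6 \right)}} = \frac{-72 - \frac{1}{5}}{-267 - 6 \left(-17 - 6\right)} = \frac{-72 - \frac{1}{5}}{-267 - -138} = - \frac{361}{5 \left(-267 + 138\right)} = - \frac{361}{5 \left(-129\right)} = \left(- \frac{361}{5}\right) \left(- \frac{1}{129}\right) = \frac{361}{645}$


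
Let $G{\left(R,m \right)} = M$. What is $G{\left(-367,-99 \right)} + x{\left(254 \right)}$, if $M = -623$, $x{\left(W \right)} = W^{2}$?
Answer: $63893$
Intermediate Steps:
$G{\left(R,m \right)} = -623$
$G{\left(-367,-99 \right)} + x{\left(254 \right)} = -623 + 254^{2} = -623 + 64516 = 63893$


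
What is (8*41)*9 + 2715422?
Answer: 2718374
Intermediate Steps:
(8*41)*9 + 2715422 = 328*9 + 2715422 = 2952 + 2715422 = 2718374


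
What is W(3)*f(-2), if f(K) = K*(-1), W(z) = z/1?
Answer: 6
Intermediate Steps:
W(z) = z (W(z) = z*1 = z)
f(K) = -K
W(3)*f(-2) = 3*(-1*(-2)) = 3*2 = 6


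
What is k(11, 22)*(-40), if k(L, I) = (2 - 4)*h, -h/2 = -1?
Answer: 160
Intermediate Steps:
h = 2 (h = -2*(-1) = 2)
k(L, I) = -4 (k(L, I) = (2 - 4)*2 = -2*2 = -4)
k(11, 22)*(-40) = -4*(-40) = 160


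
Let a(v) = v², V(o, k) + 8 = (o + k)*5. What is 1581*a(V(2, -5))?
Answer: 836349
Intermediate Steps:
V(o, k) = -8 + 5*k + 5*o (V(o, k) = -8 + (o + k)*5 = -8 + (k + o)*5 = -8 + (5*k + 5*o) = -8 + 5*k + 5*o)
1581*a(V(2, -5)) = 1581*(-8 + 5*(-5) + 5*2)² = 1581*(-8 - 25 + 10)² = 1581*(-23)² = 1581*529 = 836349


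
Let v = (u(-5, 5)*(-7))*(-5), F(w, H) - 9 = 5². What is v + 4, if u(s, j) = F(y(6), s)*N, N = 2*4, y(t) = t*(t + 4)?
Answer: 9524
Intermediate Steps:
y(t) = t*(4 + t)
F(w, H) = 34 (F(w, H) = 9 + 5² = 9 + 25 = 34)
N = 8
u(s, j) = 272 (u(s, j) = 34*8 = 272)
v = 9520 (v = (272*(-7))*(-5) = -1904*(-5) = 9520)
v + 4 = 9520 + 4 = 9524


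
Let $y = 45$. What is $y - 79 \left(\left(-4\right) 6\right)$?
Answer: $1941$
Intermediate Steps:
$y - 79 \left(\left(-4\right) 6\right) = 45 - 79 \left(\left(-4\right) 6\right) = 45 - -1896 = 45 + 1896 = 1941$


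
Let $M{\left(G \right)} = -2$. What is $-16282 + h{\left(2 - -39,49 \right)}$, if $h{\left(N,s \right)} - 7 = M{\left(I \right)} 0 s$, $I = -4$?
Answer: $-16275$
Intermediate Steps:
$h{\left(N,s \right)} = 7$ ($h{\left(N,s \right)} = 7 - 2 \cdot 0 s = 7 - 0 = 7 + 0 = 7$)
$-16282 + h{\left(2 - -39,49 \right)} = -16282 + 7 = -16275$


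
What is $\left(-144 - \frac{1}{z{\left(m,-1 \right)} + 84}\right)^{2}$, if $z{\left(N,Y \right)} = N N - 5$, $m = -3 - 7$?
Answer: $\frac{664453729}{32041} \approx 20738.0$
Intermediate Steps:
$m = -10$ ($m = -3 - 7 = -10$)
$z{\left(N,Y \right)} = -5 + N^{2}$ ($z{\left(N,Y \right)} = N^{2} - 5 = -5 + N^{2}$)
$\left(-144 - \frac{1}{z{\left(m,-1 \right)} + 84}\right)^{2} = \left(-144 - \frac{1}{\left(-5 + \left(-10\right)^{2}\right) + 84}\right)^{2} = \left(-144 - \frac{1}{\left(-5 + 100\right) + 84}\right)^{2} = \left(-144 - \frac{1}{95 + 84}\right)^{2} = \left(-144 - \frac{1}{179}\right)^{2} = \left(- \frac{25777}{179}\right)^{2} = \frac{664453729}{32041}$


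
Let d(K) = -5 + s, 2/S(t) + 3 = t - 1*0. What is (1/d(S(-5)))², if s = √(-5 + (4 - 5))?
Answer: (5 - I*√6)⁻² ≈ 0.019771 + 0.025489*I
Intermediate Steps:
s = I*√6 (s = √(-5 - 1) = √(-6) = I*√6 ≈ 2.4495*I)
S(t) = 2/(-3 + t) (S(t) = 2/(-3 + (t - 1*0)) = 2/(-3 + (t + 0)) = 2/(-3 + t))
d(K) = -5 + I*√6
(1/d(S(-5)))² = (1/(-5 + I*√6))² = (-5 + I*√6)⁻²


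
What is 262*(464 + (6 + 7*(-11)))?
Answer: 102966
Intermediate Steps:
262*(464 + (6 + 7*(-11))) = 262*(464 + (6 - 77)) = 262*(464 - 71) = 262*393 = 102966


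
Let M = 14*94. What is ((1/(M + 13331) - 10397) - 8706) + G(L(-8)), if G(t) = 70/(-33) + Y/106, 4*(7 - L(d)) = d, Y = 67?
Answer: -978822432943/51235206 ≈ -19105.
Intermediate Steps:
L(d) = 7 - d/4
M = 1316
G(t) = -5209/3498 (G(t) = 70/(-33) + 67/106 = 70*(-1/33) + 67*(1/106) = -70/33 + 67/106 = -5209/3498)
((1/(M + 13331) - 10397) - 8706) + G(L(-8)) = ((1/(1316 + 13331) - 10397) - 8706) - 5209/3498 = ((1/14647 - 10397) - 8706) - 5209/3498 = (-152284858/14647 - 8706) - 5209/3498 = -279801640/14647 - 5209/3498 = -978822432943/51235206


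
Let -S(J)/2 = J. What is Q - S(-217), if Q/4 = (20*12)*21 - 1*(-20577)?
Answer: 102034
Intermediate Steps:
S(J) = -2*J
Q = 102468 (Q = 4*((20*12)*21 - 1*(-20577)) = 4*(240*21 + 20577) = 4*(5040 + 20577) = 4*25617 = 102468)
Q - S(-217) = 102468 - (-2)*(-217) = 102468 - 1*434 = 102468 - 434 = 102034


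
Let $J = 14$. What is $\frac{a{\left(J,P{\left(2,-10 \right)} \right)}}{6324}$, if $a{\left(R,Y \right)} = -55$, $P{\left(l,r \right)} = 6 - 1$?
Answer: $- \frac{55}{6324} \approx -0.008697$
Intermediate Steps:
$P{\left(l,r \right)} = 5$ ($P{\left(l,r \right)} = 6 - 1 = 5$)
$\frac{a{\left(J,P{\left(2,-10 \right)} \right)}}{6324} = - \frac{55}{6324}$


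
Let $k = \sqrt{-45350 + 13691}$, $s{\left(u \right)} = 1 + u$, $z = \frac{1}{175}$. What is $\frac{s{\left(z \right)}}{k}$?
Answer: $- \frac{176 i \sqrt{31659}}{5540325} \approx - 0.0056523 i$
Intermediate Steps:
$z = \frac{1}{175} \approx 0.0057143$
$k = i \sqrt{31659}$ ($k = \sqrt{-31659} = i \sqrt{31659} \approx 177.93 i$)
$\frac{s{\left(z \right)}}{k} = \frac{1 + \frac{1}{175}}{i \sqrt{31659}} = \frac{176 \left(- \frac{i \sqrt{31659}}{31659}\right)}{175} = - \frac{176 i \sqrt{31659}}{5540325}$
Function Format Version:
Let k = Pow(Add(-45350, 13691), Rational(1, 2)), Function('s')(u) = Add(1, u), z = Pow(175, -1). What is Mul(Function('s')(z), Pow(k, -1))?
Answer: Mul(Rational(-176, 5540325), I, Pow(31659, Rational(1, 2))) ≈ Mul(-0.0056523, I)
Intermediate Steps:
z = Rational(1, 175) ≈ 0.0057143
k = Mul(I, Pow(31659, Rational(1, 2))) (k = Pow(-31659, Rational(1, 2)) = Mul(I, Pow(31659, Rational(1, 2))) ≈ Mul(177.93, I))
Mul(Function('s')(z), Pow(k, -1)) = Mul(Add(1, Rational(1, 175)), Pow(Mul(I, Pow(31659, Rational(1, 2))), -1)) = Mul(Rational(176, 175), Mul(Rational(-1, 31659), I, Pow(31659, Rational(1, 2)))) = Mul(Rational(-176, 5540325), I, Pow(31659, Rational(1, 2)))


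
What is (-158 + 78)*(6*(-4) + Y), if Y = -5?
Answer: 2320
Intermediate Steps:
(-158 + 78)*(6*(-4) + Y) = (-158 + 78)*(6*(-4) - 5) = -80*(-24 - 5) = -80*(-29) = 2320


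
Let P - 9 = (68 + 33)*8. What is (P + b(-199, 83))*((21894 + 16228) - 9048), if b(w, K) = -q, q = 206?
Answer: 17764214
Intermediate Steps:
P = 817 (P = 9 + (68 + 33)*8 = 9 + 101*8 = 9 + 808 = 817)
b(w, K) = -206 (b(w, K) = -1*206 = -206)
(P + b(-199, 83))*((21894 + 16228) - 9048) = (817 - 206)*((21894 + 16228) - 9048) = 611*(38122 - 9048) = 611*29074 = 17764214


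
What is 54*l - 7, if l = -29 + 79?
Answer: 2693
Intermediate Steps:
l = 50
54*l - 7 = 54*50 - 7 = 2700 - 7 = 2693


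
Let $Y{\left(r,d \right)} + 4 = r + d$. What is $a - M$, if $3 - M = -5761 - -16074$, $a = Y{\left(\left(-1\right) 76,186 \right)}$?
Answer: $10416$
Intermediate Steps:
$Y{\left(r,d \right)} = -4 + d + r$ ($Y{\left(r,d \right)} = -4 + \left(r + d\right) = -4 + \left(d + r\right) = -4 + d + r$)
$a = 106$ ($a = -4 + 186 - 76 = 106$)
$M = -10310$ ($M = 3 - \left(-5761 - -16074\right) = 3 - \left(-5761 + 16074\right) = 3 - 10313 = -10310$)
$a - M = 106 - -10310 = 106 + 10310 = 10416$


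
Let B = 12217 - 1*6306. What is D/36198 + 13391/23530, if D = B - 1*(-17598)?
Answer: 259473547/212934735 ≈ 1.2186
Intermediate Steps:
B = 5911 (B = 12217 - 6306 = 5911)
D = 23509 (D = 5911 - 1*(-17598) = 5911 + 17598 = 23509)
D/36198 + 13391/23530 = 23509/36198 + 13391/23530 = 259473547/212934735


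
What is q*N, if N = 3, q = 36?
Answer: 108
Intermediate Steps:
q*N = 36*3 = 108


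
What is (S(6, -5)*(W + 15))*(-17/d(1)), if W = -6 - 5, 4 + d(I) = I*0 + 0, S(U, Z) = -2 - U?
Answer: -136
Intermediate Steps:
d(I) = -4 (d(I) = -4 + (I*0 + 0) = -4 + (0 + 0) = -4 + 0 = -4)
W = -11
(S(6, -5)*(W + 15))*(-17/d(1)) = ((-2 - 1*6)*(-11 + 15))*(-17/(-4)) = ((-2 - 6)*4)*(-17*(-¼)) = -8*4*(17/4) = -32*17/4 = -136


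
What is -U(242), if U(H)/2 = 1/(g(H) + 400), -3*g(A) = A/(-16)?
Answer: -48/9721 ≈ -0.0049378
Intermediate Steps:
g(A) = A/48 (g(A) = -A/(3*(-16)) = -A*(-1)/(3*16) = -(-1)*A/48 = A/48)
U(H) = 2/(400 + H/48) (U(H) = 2/(H/48 + 400) = 2/(400 + H/48))
-U(242) = -96/(19200 + 242) = -96/19442 = -1*48/9721 = -48/9721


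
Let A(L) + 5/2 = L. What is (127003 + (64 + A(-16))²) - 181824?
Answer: -211003/4 ≈ -52751.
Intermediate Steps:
A(L) = -5/2 + L
(127003 + (64 + A(-16))²) - 181824 = (127003 + (64 + (-5/2 - 16))²) - 181824 = (127003 + (64 - 37/2)²) - 181824 = (127003 + (91/2)²) - 181824 = (127003 + 8281/4) - 181824 = 516293/4 - 181824 = -211003/4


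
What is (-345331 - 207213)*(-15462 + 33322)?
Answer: -9868435840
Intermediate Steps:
(-345331 - 207213)*(-15462 + 33322) = -552544*17860 = -9868435840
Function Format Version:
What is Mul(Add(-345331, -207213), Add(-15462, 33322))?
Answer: -9868435840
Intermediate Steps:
Mul(Add(-345331, -207213), Add(-15462, 33322)) = Mul(-552544, 17860) = -9868435840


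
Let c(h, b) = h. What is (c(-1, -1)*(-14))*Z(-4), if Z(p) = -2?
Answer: -28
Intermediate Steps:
(c(-1, -1)*(-14))*Z(-4) = -1*(-14)*(-2) = 14*(-2) = -28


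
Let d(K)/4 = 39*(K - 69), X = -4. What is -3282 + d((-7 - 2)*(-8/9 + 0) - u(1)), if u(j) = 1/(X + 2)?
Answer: -12720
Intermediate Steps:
u(j) = -1/2 (u(j) = 1/(-4 + 2) = 1/(-2) = -1/2)
d(K) = -10764 + 156*K (d(K) = 4*(39*(K - 69)) = 4*(39*(-69 + K)) = 4*(-2691 + 39*K) = -10764 + 156*K)
-3282 + d((-7 - 2)*(-8/9 + 0) - u(1)) = -3282 + (-10764 + 156*((-7 - 2)*(-8/9 + 0) - 1*(-1/2))) = -3282 + (-10764 + 156*(-9*(-8*1/9 + 0) + 1/2)) = -3282 + (-10764 + 156*(-9*(-8/9 + 0) + 1/2)) = -3282 + (-10764 + 156*(-9*(-8/9) + 1/2)) = -3282 + (-10764 + 156*(8 + 1/2)) = -3282 + (-10764 + 156*(17/2)) = -3282 + (-10764 + 1326) = -3282 - 9438 = -12720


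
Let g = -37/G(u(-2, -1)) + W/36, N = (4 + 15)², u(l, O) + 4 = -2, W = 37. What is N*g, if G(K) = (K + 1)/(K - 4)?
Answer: -948347/36 ≈ -26343.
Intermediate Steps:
u(l, O) = -6 (u(l, O) = -4 - 2 = -6)
N = 361 (N = 19² = 361)
G(K) = (1 + K)/(-4 + K)
g = -2627/36 (g = -37*(-4 - 6)/(1 - 6) + 37/36 = -37/(-5/(-10)) + 37*(1/36) = -37/((-⅒*(-5))) + 37/36 = -37/½ + 37/36 = -37*2 + 37/36 = -74 + 37/36 = -2627/36 ≈ -72.972)
N*g = 361*(-2627/36) = -948347/36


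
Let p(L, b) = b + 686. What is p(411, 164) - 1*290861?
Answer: -290011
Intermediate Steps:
p(L, b) = 686 + b
p(411, 164) - 1*290861 = (686 + 164) - 1*290861 = 850 - 290861 = -290011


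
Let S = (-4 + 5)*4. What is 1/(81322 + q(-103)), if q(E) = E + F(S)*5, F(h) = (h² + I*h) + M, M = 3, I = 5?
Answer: 1/81414 ≈ 1.2283e-5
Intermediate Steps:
S = 4 (S = 1*4 = 4)
F(h) = 3 + h² + 5*h (F(h) = (h² + 5*h) + 3 = 3 + h² + 5*h)
q(E) = 195 + E (q(E) = E + (3 + 4² + 5*4)*5 = E + (3 + 16 + 20)*5 = E + 39*5 = E + 195 = 195 + E)
1/(81322 + q(-103)) = 1/(81322 + (195 - 103)) = 1/(81322 + 92) = 1/81414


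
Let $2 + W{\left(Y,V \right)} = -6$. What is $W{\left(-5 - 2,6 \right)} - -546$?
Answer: $538$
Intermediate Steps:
$W{\left(Y,V \right)} = -8$ ($W{\left(Y,V \right)} = -2 - 6 = -8$)
$W{\left(-5 - 2,6 \right)} - -546 = -8 - -546 = -8 + 546 = 538$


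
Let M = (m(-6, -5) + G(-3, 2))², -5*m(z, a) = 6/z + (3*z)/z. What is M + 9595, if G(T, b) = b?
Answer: 239939/25 ≈ 9597.6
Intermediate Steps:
m(z, a) = -⅗ - 6/(5*z) (m(z, a) = -(6/z + (3*z)/z)/5 = -(6/z + 3)/5 = -(3 + 6/z)/5 = -⅗ - 6/(5*z))
M = 64/25 (M = ((⅗)*(-2 - 1*(-6))/(-6) + 2)² = ((⅗)*(-⅙)*(-2 + 6) + 2)² = ((⅗)*(-⅙)*4 + 2)² = (-⅖ + 2)² = (8/5)² = 64/25 ≈ 2.5600)
M + 9595 = 64/25 + 9595 = 239939/25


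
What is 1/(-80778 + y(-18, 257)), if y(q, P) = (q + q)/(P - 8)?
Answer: -83/6704586 ≈ -1.2380e-5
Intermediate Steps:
y(q, P) = 2*q/(-8 + P) (y(q, P) = (2*q)/(-8 + P) = 2*q/(-8 + P))
1/(-80778 + y(-18, 257)) = 1/(-80778 + 2*(-18)/(-8 + 257)) = 1/(-80778 + 2*(-18)/249) = 1/(-80778 + 2*(-18)*(1/249)) = 1/(-80778 - 12/83) = 1/(-6704586/83) = -83/6704586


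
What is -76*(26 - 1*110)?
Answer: 6384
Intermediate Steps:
-76*(26 - 1*110) = -76*(26 - 110) = -76*(-84) = 6384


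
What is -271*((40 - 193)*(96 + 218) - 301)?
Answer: 13100953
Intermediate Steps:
-271*((40 - 193)*(96 + 218) - 301) = -271*(-153*314 - 301) = -271*(-48042 - 301) = -271*(-48343) = 13100953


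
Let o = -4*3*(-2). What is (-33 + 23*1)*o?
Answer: -240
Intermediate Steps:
o = 24 (o = -12*(-2) = 24)
(-33 + 23*1)*o = (-33 + 23*1)*24 = (-33 + 23)*24 = -10*24 = -240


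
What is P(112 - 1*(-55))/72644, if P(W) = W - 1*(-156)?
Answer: 323/72644 ≈ 0.0044463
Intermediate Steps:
P(W) = 156 + W (P(W) = W + 156 = 156 + W)
P(112 - 1*(-55))/72644 = (156 + (112 - 1*(-55)))/72644 = (156 + (112 + 55))*(1/72644) = (156 + 167)*(1/72644) = 323*(1/72644) = 323/72644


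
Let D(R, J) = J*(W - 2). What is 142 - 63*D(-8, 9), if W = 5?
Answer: -1559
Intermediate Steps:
D(R, J) = 3*J (D(R, J) = J*(5 - 2) = J*3 = 3*J)
142 - 63*D(-8, 9) = 142 - 189*9 = 142 - 63*27 = 142 - 1701 = -1559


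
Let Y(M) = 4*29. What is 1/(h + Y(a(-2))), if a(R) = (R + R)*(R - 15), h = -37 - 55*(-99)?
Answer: 1/5524 ≈ 0.00018103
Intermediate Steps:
h = 5408 (h = -37 + 5445 = 5408)
a(R) = 2*R*(-15 + R) (a(R) = (2*R)*(-15 + R) = 2*R*(-15 + R))
Y(M) = 116
1/(h + Y(a(-2))) = 1/(5408 + 116) = 1/5524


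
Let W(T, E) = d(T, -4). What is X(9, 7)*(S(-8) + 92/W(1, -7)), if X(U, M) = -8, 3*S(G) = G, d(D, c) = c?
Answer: 616/3 ≈ 205.33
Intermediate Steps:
S(G) = G/3
W(T, E) = -4
X(9, 7)*(S(-8) + 92/W(1, -7)) = -8*((⅓)*(-8) + 92/(-4)) = -8*(-8/3 + 92*(-¼)) = -8*(-8/3 - 23) = -8*(-77/3) = 616/3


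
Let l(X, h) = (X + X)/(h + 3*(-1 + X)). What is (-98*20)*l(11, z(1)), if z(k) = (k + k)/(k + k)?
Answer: -43120/31 ≈ -1391.0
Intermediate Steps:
z(k) = 1 (z(k) = (2*k)/((2*k)) = (2*k)*(1/(2*k)) = 1)
l(X, h) = 2*X/(-3 + h + 3*X) (l(X, h) = (2*X)/(h + (-3 + 3*X)) = (2*X)/(-3 + h + 3*X) = 2*X/(-3 + h + 3*X))
(-98*20)*l(11, z(1)) = (-98*20)*(2*11/(-3 + 1 + 3*11)) = -3920*11/(-3 + 1 + 33) = -3920*11/31 = -1960*22/31 = -43120/31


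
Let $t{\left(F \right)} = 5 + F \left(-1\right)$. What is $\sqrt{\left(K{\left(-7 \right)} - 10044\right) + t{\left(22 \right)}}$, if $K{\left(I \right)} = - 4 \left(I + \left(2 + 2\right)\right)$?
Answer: $i \sqrt{10049} \approx 100.24 i$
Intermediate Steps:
$t{\left(F \right)} = 5 - F$
$K{\left(I \right)} = -16 - 4 I$ ($K{\left(I \right)} = - 4 \left(I + 4\right) = - 4 \left(4 + I\right) = -16 - 4 I$)
$\sqrt{\left(K{\left(-7 \right)} - 10044\right) + t{\left(22 \right)}} = \sqrt{\left(\left(-16 - -28\right) - 10044\right) + \left(5 - 22\right)} = \sqrt{\left(\left(-16 + 28\right) - 10044\right) + \left(5 - 22\right)} = \sqrt{\left(12 - 10044\right) - 17} = \sqrt{-10032 - 17} = \sqrt{-10049} = i \sqrt{10049}$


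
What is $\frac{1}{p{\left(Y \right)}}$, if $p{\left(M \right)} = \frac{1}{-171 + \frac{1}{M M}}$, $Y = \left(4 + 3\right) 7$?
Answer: $- \frac{410570}{2401} \approx -171.0$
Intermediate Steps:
$Y = 49$ ($Y = 7 \cdot 7 = 49$)
$p{\left(M \right)} = \frac{1}{-171 + \frac{1}{M^{2}}}$
$\frac{1}{p{\left(Y \right)}} = \frac{1}{\left(-1\right) 49^{2} \frac{1}{-1 + 171 \cdot 49^{2}}} = \frac{1}{\left(-1\right) 2401 \frac{1}{-1 + 171 \cdot 2401}} = \frac{1}{\left(-1\right) 2401 \frac{1}{-1 + 410571}} = \frac{1}{\left(-1\right) 2401 \cdot \frac{1}{410570}} = \frac{1}{- \frac{2401}{410570}} = - \frac{410570}{2401}$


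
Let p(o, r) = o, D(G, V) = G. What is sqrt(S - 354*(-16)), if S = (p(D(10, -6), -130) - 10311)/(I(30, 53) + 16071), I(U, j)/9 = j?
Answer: sqrt(387709591227)/8274 ≈ 75.255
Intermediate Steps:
I(U, j) = 9*j
S = -10301/16548 (S = (10 - 10311)/(9*53 + 16071) = -10301/(477 + 16071) = -10301/16548 ≈ -0.62249)
sqrt(S - 354*(-16)) = sqrt(-10301/16548 - 354*(-16)) = sqrt(-10301/16548 + 5664) = sqrt(93717571/16548) = sqrt(387709591227)/8274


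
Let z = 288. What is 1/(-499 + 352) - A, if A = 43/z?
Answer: -2203/14112 ≈ -0.15611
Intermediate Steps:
A = 43/288 ≈ 0.14931
1/(-499 + 352) - A = 1/(-499 + 352) - 1*43/288 = 1/(-147) - 43/288 = -1/147 - 43/288 = -2203/14112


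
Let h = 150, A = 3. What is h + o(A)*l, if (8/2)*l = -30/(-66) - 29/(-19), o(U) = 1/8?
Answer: 501807/3344 ≈ 150.06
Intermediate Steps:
o(U) = ⅛
l = 207/418 (l = (-30/(-66) - 29/(-19))/4 = (-30*(-1/66) - 29*(-1/19))/4 = (5/11 + 29/19)/4 = (¼)*(414/209) = 207/418 ≈ 0.49522)
h + o(A)*l = 150 + (⅛)*(207/418) = 150 + 207/3344 = 501807/3344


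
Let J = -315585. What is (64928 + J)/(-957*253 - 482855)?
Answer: 250657/724976 ≈ 0.34575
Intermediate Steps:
(64928 + J)/(-957*253 - 482855) = (64928 - 315585)/(-957*253 - 482855) = -250657/(-242121 - 482855) = -250657/(-724976) = -250657*(-1/724976) = 250657/724976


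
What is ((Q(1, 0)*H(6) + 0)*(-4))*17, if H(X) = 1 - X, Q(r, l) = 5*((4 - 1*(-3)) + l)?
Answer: 11900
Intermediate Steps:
Q(r, l) = 35 + 5*l (Q(r, l) = 5*((4 + 3) + l) = 5*(7 + l) = 35 + 5*l)
((Q(1, 0)*H(6) + 0)*(-4))*17 = (((35 + 5*0)*(1 - 1*6) + 0)*(-4))*17 = (((35 + 0)*(1 - 6) + 0)*(-4))*17 = ((35*(-5) + 0)*(-4))*17 = ((-175 + 0)*(-4))*17 = -175*(-4)*17 = 700*17 = 11900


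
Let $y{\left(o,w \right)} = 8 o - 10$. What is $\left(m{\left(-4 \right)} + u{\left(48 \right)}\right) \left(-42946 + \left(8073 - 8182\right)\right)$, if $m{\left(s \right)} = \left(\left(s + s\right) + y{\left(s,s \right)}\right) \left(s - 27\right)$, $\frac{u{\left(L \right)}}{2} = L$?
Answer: $-70868530$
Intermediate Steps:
$u{\left(L \right)} = 2 L$
$y{\left(o,w \right)} = -10 + 8 o$
$m{\left(s \right)} = \left(-27 + s\right) \left(-10 + 10 s\right)$ ($m{\left(s \right)} = \left(\left(s + s\right) + \left(-10 + 8 s\right)\right) \left(s - 27\right) = \left(2 s + \left(-10 + 8 s\right)\right) \left(s - 27\right) = \left(-10 + 10 s\right) \left(-27 + s\right) = \left(-27 + s\right) \left(-10 + 10 s\right)$)
$\left(m{\left(-4 \right)} + u{\left(48 \right)}\right) \left(-42946 + \left(8073 - 8182\right)\right) = \left(\left(270 - -1120 + 10 \left(-4\right)^{2}\right) + 2 \cdot 48\right) \left(-42946 + \left(8073 - 8182\right)\right) = \left(\left(270 + 1120 + 10 \cdot 16\right) + 96\right) \left(-42946 + \left(8073 - 8182\right)\right) = \left(\left(270 + 1120 + 160\right) + 96\right) \left(-42946 - 109\right) = \left(1550 + 96\right) \left(-43055\right) = 1646 \left(-43055\right) = -70868530$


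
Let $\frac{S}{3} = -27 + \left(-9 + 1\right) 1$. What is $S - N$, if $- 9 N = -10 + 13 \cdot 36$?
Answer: $- \frac{487}{9} \approx -54.111$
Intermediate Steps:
$N = - \frac{458}{9}$ ($N = - \frac{-10 + 13 \cdot 36}{9} = - \frac{-10 + 468}{9} = \left(- \frac{1}{9}\right) 458 = - \frac{458}{9} \approx -50.889$)
$S = -105$ ($S = 3 \left(-27 + \left(-9 + 1\right) 1\right) = 3 \left(-27 - 8\right) = 3 \left(-35\right) = -105$)
$S - N = -105 - - \frac{458}{9} = -105 + \frac{458}{9} = - \frac{487}{9}$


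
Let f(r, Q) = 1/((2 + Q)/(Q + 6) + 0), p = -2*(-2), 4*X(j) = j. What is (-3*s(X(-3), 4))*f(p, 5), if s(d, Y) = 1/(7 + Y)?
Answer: -3/7 ≈ -0.42857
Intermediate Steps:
X(j) = j/4
p = 4
f(r, Q) = (6 + Q)/(2 + Q) (f(r, Q) = 1/((2 + Q)/(6 + Q) + 0) = 1/((2 + Q)/(6 + Q)) = (6 + Q)/(2 + Q))
(-3*s(X(-3), 4))*f(p, 5) = (-3/(7 + 4))*((6 + 5)/(2 + 5)) = (-3/11)*(11/7) = (-3*1/11)*((1/7)*11) = -3/11*11/7 = -3/7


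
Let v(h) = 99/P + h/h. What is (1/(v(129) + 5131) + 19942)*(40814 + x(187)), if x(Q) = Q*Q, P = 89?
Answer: 690416699065029/456847 ≈ 1.5113e+9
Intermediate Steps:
x(Q) = Q²
v(h) = 188/89 (v(h) = 99/89 + h/h = 99*(1/89) + 1 = 99/89 + 1 = 188/89)
(1/(v(129) + 5131) + 19942)*(40814 + x(187)) = (1/(188/89 + 5131) + 19942)*(40814 + 187²) = (1/(456847/89) + 19942)*(40814 + 34969) = (89/456847 + 19942)*75783 = (9110442963/456847)*75783 = 690416699065029/456847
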